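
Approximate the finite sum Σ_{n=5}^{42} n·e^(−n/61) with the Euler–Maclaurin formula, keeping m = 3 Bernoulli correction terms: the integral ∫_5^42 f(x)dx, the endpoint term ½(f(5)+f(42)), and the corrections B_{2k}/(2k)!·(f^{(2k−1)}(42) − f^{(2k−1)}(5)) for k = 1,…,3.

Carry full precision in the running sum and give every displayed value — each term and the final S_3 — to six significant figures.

S_3 ≈ 565.901

∫_5^42 x·e^(−x/61) dx evaluates to 553.107.
Endpoint term: (f(5) + f(42))/2 = (4.60651 + 21.0973)/2 = 12.8519.
Running total after boundary: 565.959.
Correction k=1: B_{2}/2! · (f^{(1)}(42) − f^{(1)}(5)) = 1/12 · (0.156459 − 0.845786) = -0.0574439.
After k=1: 565.901.
Correction k=2: B_{4}/4! · (f^{(3)}(42) − f^{(3)}(5)) = −1/720 · (0.000312038 − 0.000722491) = 5.70074e-07.
After k=2: 565.901.
Correction k=3: B_{6}/6! · (f^{(5)}(42) − f^{(5)}(5)) = 1/30240 · (1.56417e-07 − 3.27246e-07) = -5.64910e-12.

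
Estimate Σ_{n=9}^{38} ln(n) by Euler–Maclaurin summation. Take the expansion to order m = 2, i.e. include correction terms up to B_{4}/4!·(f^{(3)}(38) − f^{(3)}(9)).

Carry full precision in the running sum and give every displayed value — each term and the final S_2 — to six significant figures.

Integral: ∫_9^38 ln(x) dx = 89.4533.
½[f(9) + f(38)] = ½[2.19722 + 3.63759] = 2.91741.
So far: 92.3707.
Order-1 term: 1/12 · (0.0263158 − 0.111111) = -0.00706628.
Partial sum through k=1: 92.3636.
Order-2 term: −1/720 · (3.64485e-05 − 0.00274348) = 3.75977e-06.

S_2 ≈ 92.3636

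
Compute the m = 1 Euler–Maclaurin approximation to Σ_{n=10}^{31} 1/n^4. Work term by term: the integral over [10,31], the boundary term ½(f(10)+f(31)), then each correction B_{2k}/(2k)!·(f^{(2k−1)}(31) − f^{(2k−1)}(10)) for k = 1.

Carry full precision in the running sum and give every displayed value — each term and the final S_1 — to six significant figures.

∫_10^31 1/x^4 dx evaluates to 0.000322144.
½[f(10) + f(31)] = ½[0.000100000 + 1.08281e-06] = 5.05414e-05.
Integral + boundary = 0.000372686.
Order-1 term: 1/12 · (-1.39718e-07 − (-4.00000e-05)) = 3.32169e-06.

S_1 ≈ 0.000376007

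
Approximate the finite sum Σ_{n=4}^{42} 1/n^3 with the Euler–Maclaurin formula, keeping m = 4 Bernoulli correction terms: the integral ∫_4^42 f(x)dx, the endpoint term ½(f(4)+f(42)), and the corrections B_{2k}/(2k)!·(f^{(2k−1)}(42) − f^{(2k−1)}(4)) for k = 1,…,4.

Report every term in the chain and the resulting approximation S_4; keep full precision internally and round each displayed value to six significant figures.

The integral term ∫_4^42 1/x^3 dx = 0.0309666.
½[f(4) + f(42)] = ½[0.0156250 + 1.34975e-05] = 0.00781925.
Integral + boundary = 0.0387858.
Correction k=1: B_{2}/2! · (f^{(1)}(42) − f^{(1)}(4)) = 1/12 · (-9.64104e-07 − (-0.0117188)) = 0.000976482.
Partial sum through k=1: 0.0397623.
Correction k=2: B_{4}/4! · (f^{(3)}(42) − f^{(3)}(4)) = −1/720 · (-1.09309e-08 − (-0.0146484)) = -2.03450e-05.
Partial sum through k=2: 0.0397419.
Correction k=3: B_{6}/6! · (f^{(5)}(42) − f^{(5)}(4)) = 1/30240 · (-2.60259e-10 − (-0.0384521)) = 1.27157e-06.
Partial sum through k=3: 0.0397432.
Correction k=4: B_{8}/8! · (f^{(7)}(42) − f^{(7)}(4)) = −1/1209600 · (-1.06228e-11 − (-0.173035)) = -1.43051e-07.

S_4 ≈ 0.0397431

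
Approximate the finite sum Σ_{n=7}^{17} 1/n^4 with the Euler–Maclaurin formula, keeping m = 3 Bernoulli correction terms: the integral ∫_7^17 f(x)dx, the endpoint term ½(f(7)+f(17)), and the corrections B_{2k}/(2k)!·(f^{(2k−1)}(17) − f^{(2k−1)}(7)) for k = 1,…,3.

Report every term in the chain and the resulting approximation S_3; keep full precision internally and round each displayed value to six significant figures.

S_3 ≈ 0.00113760

∫_7^17 1/x^4 dx evaluates to 0.000903970.
Endpoint term: (f(7) + f(17))/2 = (0.000416493 + 1.19730e-05)/2 = 0.000214233.
Running total after boundary: 0.00111820.
k=1: B_{2}/(2)! × [f^{(1)}(17) − f^{(1)}(7)] = 1/12 × (-2.81719e-06 − (-0.000237996)) = 1.95982e-05.
Running total after k=1: 0.00113780.
k=2: B_{4}/(4)! × [f^{(3)}(17) − f^{(3)}(7)] = −1/720 × (-2.92441e-07 − (-0.000145712)) = -2.01971e-07.
Running total after k=2: 0.00113760.
k=3: B_{6}/(6)! × [f^{(5)}(17) − f^{(5)}(7)] = 1/30240 × (-5.66668e-08 − (-0.000166528)) = 5.50500e-09.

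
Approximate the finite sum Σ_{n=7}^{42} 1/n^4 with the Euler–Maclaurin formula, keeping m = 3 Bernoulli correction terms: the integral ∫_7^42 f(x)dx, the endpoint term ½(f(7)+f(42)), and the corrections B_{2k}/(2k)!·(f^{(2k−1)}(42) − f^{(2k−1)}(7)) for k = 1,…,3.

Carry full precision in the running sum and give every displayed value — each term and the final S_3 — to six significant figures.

The integral term ∫_7^42 1/x^4 dx = 0.000967318.
½[f(7) + f(42)] = ½[0.000416493 + 3.21368e-07] = 0.000208407.
Running total after boundary: 0.00117573.
k=1: B_{2}/(2)! × [f^{(1)}(42) − f^{(1)}(7)] = 1/12 × (-3.06065e-08 − (-0.000237996)) = 1.98305e-05.
After k=1: 0.00119556.
k=2: B_{4}/(4)! × [f^{(3)}(42) − f^{(3)}(7)] = −1/720 × (-5.20519e-10 − (-0.000145712)) = -2.02377e-07.
After k=2: 0.00119535.
k=3: B_{6}/(6)! × [f^{(5)}(42) − f^{(5)}(7)] = 1/30240 × (-1.65244e-11 − (-0.000166528)) = 5.50687e-09.

S_3 ≈ 0.00119536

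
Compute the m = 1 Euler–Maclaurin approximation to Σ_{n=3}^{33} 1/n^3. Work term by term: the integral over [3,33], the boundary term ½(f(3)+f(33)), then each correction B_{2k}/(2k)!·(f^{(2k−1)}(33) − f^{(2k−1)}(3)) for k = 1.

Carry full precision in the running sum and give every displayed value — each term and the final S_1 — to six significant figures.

The integral term ∫_3^33 1/x^3 dx = 0.0550964.
½[f(3) + f(33)] = ½[0.0370370 + 2.78265e-05] = 0.0185324.
So far: 0.0736289.
k=1: B_{2}/(2)! × [f^{(1)}(33) − f^{(1)}(3)] = 1/12 × (-2.52968e-06 − (-0.0370370)) = 0.00308621.

S_1 ≈ 0.0767151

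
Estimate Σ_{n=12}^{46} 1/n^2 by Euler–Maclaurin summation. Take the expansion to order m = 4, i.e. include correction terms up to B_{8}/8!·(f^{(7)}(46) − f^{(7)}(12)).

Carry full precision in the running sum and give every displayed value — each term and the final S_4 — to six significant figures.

∫_12^46 1/x^2 dx evaluates to 0.0615942.
Endpoint term: (f(12) + f(46))/2 = (0.00694444 + 0.000472590)/2 = 0.00370852.
Running total after boundary: 0.0653027.
Order-1 term: 1/12 · (-2.05474e-05 − (-0.00115741)) = 9.47383e-05.
Running total after k=1: 0.0653975.
Order-2 term: −1/720 · (-1.16526e-07 − (-9.64506e-05)) = -1.33797e-07.
Running total after k=2: 0.0653973.
Order-3 term: 1/30240 · (-1.65207e-09 − (-2.00939e-05)) = 6.64425e-10.
Running total after k=3: 0.0653973.
Order-4 term: −1/1209600 · (-4.37220e-11 − (-7.81429e-06)) = -6.46019e-12.

S_4 ≈ 0.0653973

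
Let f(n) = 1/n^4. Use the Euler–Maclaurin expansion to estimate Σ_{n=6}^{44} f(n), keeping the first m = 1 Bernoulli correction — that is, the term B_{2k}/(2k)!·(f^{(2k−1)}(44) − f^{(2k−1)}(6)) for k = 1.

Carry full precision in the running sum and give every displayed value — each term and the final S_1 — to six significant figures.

∫_6^44 1/x^4 dx evaluates to 0.00153930.
½[f(6) + f(44)] = ½[0.000771605 + 2.66802e-07] = 0.000385936.
So far: 0.00192523.
k=1: B_{2}/(2)! × [f^{(1)}(44) − f^{(1)}(6)] = 1/12 × (-2.42547e-08 − (-0.000514403)) = 4.28649e-05.

S_1 ≈ 0.00196810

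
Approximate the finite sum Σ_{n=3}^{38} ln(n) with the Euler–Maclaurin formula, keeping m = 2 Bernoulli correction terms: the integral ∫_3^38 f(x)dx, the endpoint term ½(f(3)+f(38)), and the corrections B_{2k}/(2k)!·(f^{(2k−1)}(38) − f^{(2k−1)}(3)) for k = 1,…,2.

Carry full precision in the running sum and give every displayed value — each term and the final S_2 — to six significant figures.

S_2 ≈ 102.275

Integral: ∫_3^38 ln(x) dx = 99.9324.
Endpoint term: (f(3) + f(38))/2 = (1.09861 + 3.63759)/2 = 2.36810.
Integral + boundary = 102.301.
Correction k=1: B_{2}/2! · (f^{(1)}(38) − f^{(1)}(3)) = 1/12 · (0.0263158 − 0.333333) = -0.0255848.
Running total after k=1: 102.275.
Correction k=2: B_{4}/4! · (f^{(3)}(38) − f^{(3)}(3)) = −1/720 · (3.64485e-05 − 0.0740741) = 0.000102830.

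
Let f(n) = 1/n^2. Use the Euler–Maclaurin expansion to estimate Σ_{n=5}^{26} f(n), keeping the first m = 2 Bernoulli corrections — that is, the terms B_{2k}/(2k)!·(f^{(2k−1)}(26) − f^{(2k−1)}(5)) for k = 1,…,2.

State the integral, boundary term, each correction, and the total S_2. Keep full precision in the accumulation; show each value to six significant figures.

Integral: ∫_5^26 1/x^2 dx = 0.161538.
½[f(5) + f(26)] = ½[0.0400000 + 0.00147929] = 0.0207396.
So far: 0.182278.
k=1: B_{2}/(2)! × [f^{(1)}(26) − f^{(1)}(5)] = 1/12 × (-0.000113792 − (-0.0160000)) = 0.00132385.
Running total after k=1: 0.183602.
k=2: B_{4}/(4)! × [f^{(3)}(26) − f^{(3)}(5)] = −1/720 × (-2.01997e-06 − (-0.00768000)) = -1.06639e-05.

S_2 ≈ 0.183591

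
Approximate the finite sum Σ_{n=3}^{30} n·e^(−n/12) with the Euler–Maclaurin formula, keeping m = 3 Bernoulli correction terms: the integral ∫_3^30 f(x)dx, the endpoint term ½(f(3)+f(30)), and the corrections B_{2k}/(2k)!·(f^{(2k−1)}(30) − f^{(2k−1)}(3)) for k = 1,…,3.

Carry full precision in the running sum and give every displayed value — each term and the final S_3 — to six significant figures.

S_3 ≈ 101.154

Integral: ∫_3^30 x·e^(−x/12) dx = 98.8133.
½[f(3) + f(30)] = ½[2.33640 + 2.46255] = 2.39948.
So far: 101.213.
Correction k=1: B_{2}/2! · (f^{(1)}(30) − f^{(1)}(3)) = 1/12 · (-0.123127 − 0.584101) = -0.0589357.
Partial sum through k=1: 101.154.
Correction k=2: B_{4}/4! · (f^{(3)}(30) − f^{(3)}(3)) = −1/720 · (0.000285017 − 0.0148729) = 2.02610e-05.
Partial sum through k=2: 101.154.
Correction k=3: B_{6}/6! · (f^{(5)}(30) − f^{(5)}(3)) = 1/30240 · (9.89644e-06 − 0.000178400) = -5.57221e-09.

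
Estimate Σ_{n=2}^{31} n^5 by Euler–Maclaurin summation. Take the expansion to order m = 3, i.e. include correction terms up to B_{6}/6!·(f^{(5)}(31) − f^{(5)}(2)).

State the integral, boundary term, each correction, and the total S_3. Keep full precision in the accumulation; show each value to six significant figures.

S_3 ≈ 1.62617e+08

The integral term ∫_2^31 x^5 dx = 1.47917e+08.
Boundary: ½(f(2) + f(31)) = ½(32.0000 + 2.86292e+07) = 1.43146e+07.
Running total after boundary: 1.62232e+08.
Correction k=1: B_{2}/2! · (f^{(1)}(31) − f^{(1)}(2)) = 1/12 · (4.61760e+06 − 80.0000) = 384794.
After k=1: 1.62617e+08.
Correction k=2: B_{4}/4! · (f^{(3)}(31) − f^{(3)}(2)) = −1/720 · (57660.0 − 240.000) = -79.7500.
After k=2: 1.62617e+08.
Correction k=3: B_{6}/6! · (f^{(5)}(31) − f^{(5)}(2)) = 1/30240 · (120.000 − 120.000) = 0.00000.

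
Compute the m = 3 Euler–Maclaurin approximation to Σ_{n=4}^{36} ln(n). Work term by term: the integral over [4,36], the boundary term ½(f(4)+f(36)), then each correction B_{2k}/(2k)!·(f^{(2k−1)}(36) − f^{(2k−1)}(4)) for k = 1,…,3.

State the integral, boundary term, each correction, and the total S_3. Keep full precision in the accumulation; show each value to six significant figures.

S_3 ≈ 93.9279

Integral: ∫_4^36 ln(x) dx = 91.4615.
Boundary: ½(f(4) + f(36)) = ½(1.38629 + 3.58352) = 2.48491.
Integral + boundary = 93.9464.
Correction k=1: B_{2}/2! · (f^{(1)}(36) − f^{(1)}(4)) = 1/12 · (0.0277778 − 0.250000) = -0.0185185.
Partial sum through k=1: 93.9279.
Correction k=2: B_{4}/4! · (f^{(3)}(36) − f^{(3)}(4)) = −1/720 · (4.28669e-05 − 0.0312500) = 4.33432e-05.
Partial sum through k=2: 93.9279.
Correction k=3: B_{6}/6! · (f^{(5)}(36) − f^{(5)}(4)) = 1/30240 · (3.96916e-07 − 0.0234375) = -7.75036e-07.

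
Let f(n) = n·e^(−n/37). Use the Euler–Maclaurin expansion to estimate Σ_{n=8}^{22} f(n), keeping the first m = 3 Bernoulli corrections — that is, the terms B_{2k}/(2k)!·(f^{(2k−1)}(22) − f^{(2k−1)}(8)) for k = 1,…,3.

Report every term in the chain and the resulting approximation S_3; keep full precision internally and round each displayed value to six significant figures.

∫_8^22 x·e^(−x/37) dx evaluates to 136.710.
Boundary: ½(f(8) + f(22)) = ½(6.44449 + 12.1393) = 9.29189.
Integral + boundary = 146.002.
Order-1 term: 1/12 · (0.223697 − 0.631386) = -0.0339741.
Partial sum through k=1: 145.968.
Order-2 term: −1/720 · (0.000969518 − 0.00163806) = 9.28535e-07.
Partial sum through k=2: 145.968.
Order-3 term: 1/30240 · (1.29703e-06 − 2.05619e-06) = -2.51045e-11.

S_3 ≈ 145.968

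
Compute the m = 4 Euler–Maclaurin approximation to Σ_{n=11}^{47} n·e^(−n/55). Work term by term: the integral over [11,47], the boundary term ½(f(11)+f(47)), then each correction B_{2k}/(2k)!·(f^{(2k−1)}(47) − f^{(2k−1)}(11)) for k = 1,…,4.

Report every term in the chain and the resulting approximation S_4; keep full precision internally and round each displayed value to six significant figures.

Integral: ∫_11^47 x·e^(−x/55) dx = 585.069.
Boundary: ½(f(11) + f(47)) = ½(9.00604 + 19.9974) = 14.5017.
Integral + boundary = 599.571.
Correction k=1: B_{2}/2! · (f^{(1)}(47) − f^{(1)}(11)) = 1/12 · (0.0618875 − 0.654985) = -0.0494248.
Partial sum through k=1: 599.522.
Correction k=2: B_{4}/4! · (f^{(3)}(47) − f^{(3)}(11)) = −1/720 · (0.000301765 − 0.000757833) = 6.33428e-07.
Partial sum through k=2: 599.522.
Correction k=3: B_{6}/6! · (f^{(5)}(47) − f^{(5)}(11)) = 1/30240 · (1.92751e-07 − 4.29469e-07) = -7.82796e-12.
Partial sum through k=3: 599.522.
Correction k=4: B_{8}/8! · (f^{(7)}(47) − f^{(7)}(11)) = −1/1209600 · (9.44612e-11 − 2.01129e-10) = 8.81840e-17.

S_4 ≈ 599.522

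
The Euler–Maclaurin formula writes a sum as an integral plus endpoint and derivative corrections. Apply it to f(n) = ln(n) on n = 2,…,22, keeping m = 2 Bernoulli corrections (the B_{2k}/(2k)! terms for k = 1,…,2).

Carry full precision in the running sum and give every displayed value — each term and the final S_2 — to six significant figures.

The integral term ∫_2^22 ln(x) dx = 46.6166.
Endpoint term: (f(2) + f(22))/2 = (0.693147 + 3.09104)/2 = 1.89209.
So far: 48.5087.
Correction k=1: B_{2}/2! · (f^{(1)}(22) − f^{(1)}(2)) = 1/12 · (0.0454545 − 0.500000) = -0.0378788.
Running total after k=1: 48.4709.
Correction k=2: B_{4}/4! · (f^{(3)}(22) − f^{(3)}(2)) = −1/720 · (0.000187829 − 0.250000) = 0.000346961.

S_2 ≈ 48.4712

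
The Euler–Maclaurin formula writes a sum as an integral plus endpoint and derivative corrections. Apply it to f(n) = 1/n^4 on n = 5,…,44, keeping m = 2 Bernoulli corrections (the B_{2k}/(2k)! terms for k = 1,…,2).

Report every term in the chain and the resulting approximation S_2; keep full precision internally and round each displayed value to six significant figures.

S_2 ≈ 0.00356742

The integral term ∫_5^44 1/x^4 dx = 0.00266275.
Endpoint term: (f(5) + f(44))/2 = (0.00160000 + 2.66802e-07)/2 = 0.000800133.
Running total after boundary: 0.00346289.
Order-1 term: 1/12 · (-2.42547e-08 − (-0.00128000)) = 0.000106665.
Running total after k=1: 0.00356955.
Order-2 term: −1/720 · (-3.75848e-10 − (-0.00153600)) = -2.13333e-06.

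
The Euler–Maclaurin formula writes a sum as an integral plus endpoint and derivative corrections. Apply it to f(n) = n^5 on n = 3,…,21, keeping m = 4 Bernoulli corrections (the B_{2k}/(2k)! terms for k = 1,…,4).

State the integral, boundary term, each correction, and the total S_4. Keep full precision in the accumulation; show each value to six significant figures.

∫_3^21 x^5 dx evaluates to 1.42942e+07.
½[f(3) + f(21)] = ½[243.000 + 4.08410e+06] = 2.04217e+06.
So far: 1.63364e+07.
Order-1 term: 1/12 · (972405 − 405.000) = 81000.0.
Partial sum through k=1: 1.64174e+07.
Order-2 term: −1/720 · (26460.0 − 540.000) = -36.0000.
Partial sum through k=2: 1.64174e+07.
Order-3 term: 1/30240 · (120.000 − 120.000) = 0.00000.
Partial sum through k=3: 1.64174e+07.
Order-4 term: −1/1209600 · (0.00000 − 0.00000) = 0.00000.

S_4 ≈ 1.64174e+07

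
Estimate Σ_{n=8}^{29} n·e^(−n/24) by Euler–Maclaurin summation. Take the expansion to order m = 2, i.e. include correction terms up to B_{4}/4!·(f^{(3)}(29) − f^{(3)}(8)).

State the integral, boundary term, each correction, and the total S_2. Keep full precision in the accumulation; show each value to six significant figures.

The integral term ∫_8^29 x·e^(−x/24) dx = 170.356.
Endpoint term: (f(8) + f(29))/2 = (5.73225 + 8.66215)/2 = 7.19720.
So far: 177.554.
Order-1 term: 1/12 · (-0.0622281 − 0.477688) = -0.0449930.
After k=1: 177.509.
Order-2 term: −1/720 · (0.000929100 − 0.00331727) = 3.31691e-06.

S_2 ≈ 177.509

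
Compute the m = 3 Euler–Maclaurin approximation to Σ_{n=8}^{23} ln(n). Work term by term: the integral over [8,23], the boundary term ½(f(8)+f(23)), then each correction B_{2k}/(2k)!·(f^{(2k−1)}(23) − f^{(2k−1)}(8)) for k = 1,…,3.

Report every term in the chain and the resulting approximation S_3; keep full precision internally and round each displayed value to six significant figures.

Integral: ∫_8^23 ln(x) dx = 40.4808.
Boundary: ½(f(8) + f(23)) = ½(2.07944 + 3.13549) = 2.60747.
So far: 43.0883.
Correction k=1: B_{2}/2! · (f^{(1)}(23) − f^{(1)}(8)) = 1/12 · (0.0434783 − 0.125000) = -0.00679348.
Partial sum through k=1: 43.0815.
Correction k=2: B_{4}/4! · (f^{(3)}(23) − f^{(3)}(8)) = −1/720 · (0.000164379 − 0.00390625) = 5.19704e-06.
Partial sum through k=2: 43.0815.
Correction k=3: B_{6}/6! · (f^{(5)}(23) − f^{(5)}(8)) = 1/30240 · (3.72883e-06 − 0.000732422) = -2.40970e-08.

S_3 ≈ 43.0815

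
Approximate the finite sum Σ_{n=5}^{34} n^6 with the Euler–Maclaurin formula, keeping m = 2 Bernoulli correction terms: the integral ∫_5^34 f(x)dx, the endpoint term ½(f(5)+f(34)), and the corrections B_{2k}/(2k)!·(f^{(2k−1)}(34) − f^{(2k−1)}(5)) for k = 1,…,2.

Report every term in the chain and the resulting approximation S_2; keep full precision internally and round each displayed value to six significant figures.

The integral term ∫_5^34 x^6 dx = 7.50332e+09.
Boundary: ½(f(5) + f(34)) = ½(15625.0 + 1.54480e+09) = 7.72410e+08.
Running total after boundary: 8.27573e+09.
k=1: B_{2}/(2)! × [f^{(1)}(34) − f^{(1)}(5)] = 1/12 × (2.72613e+08 − 18750.0) = 2.27161e+07.
Running total after k=1: 8.29845e+09.
k=2: B_{4}/(4)! × [f^{(3)}(34) − f^{(3)}(5)] = −1/720 × (4.71648e+06 − 15000.0) = -6529.83.

S_2 ≈ 8.29844e+09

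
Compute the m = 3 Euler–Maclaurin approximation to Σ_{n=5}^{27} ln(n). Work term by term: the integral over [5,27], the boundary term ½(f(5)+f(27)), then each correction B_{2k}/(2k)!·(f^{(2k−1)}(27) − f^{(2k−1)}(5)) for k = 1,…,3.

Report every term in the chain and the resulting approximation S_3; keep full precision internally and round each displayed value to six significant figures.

∫_5^27 ln(x) dx evaluates to 58.9404.
Endpoint term: (f(5) + f(27))/2 = (1.60944 + 3.29584)/2 = 2.45264.
So far: 61.3930.
Order-1 term: 1/12 · (0.0370370 − 0.200000) = -0.0135802.
Partial sum through k=1: 61.3795.
Order-2 term: −1/720 · (0.000101611 − 0.0160000) = 2.20811e-05.
Partial sum through k=2: 61.3795.
Order-3 term: 1/30240 · (1.67260e-06 − 0.00768000) = -2.53913e-07.

S_3 ≈ 61.3795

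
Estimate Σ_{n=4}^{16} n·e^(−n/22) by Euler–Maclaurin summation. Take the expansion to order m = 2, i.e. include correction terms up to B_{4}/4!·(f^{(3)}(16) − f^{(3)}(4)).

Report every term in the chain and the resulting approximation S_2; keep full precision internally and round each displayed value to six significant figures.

The integral term ∫_4^16 x·e^(−x/22) dx = 72.9305.
Endpoint term: (f(4) + f(16))/2 = (3.33501 + 7.73160)/2 = 5.53331.
Running total after boundary: 78.4638.
k=1: B_{2}/(2)! × [f^{(1)}(16) − f^{(1)}(4)] = 1/12 × (0.131789 − 0.682161) = -0.0458644.
After k=1: 78.4179.
k=2: B_{4}/(4)! × [f^{(3)}(16) − f^{(3)}(4)] = −1/720 × (0.00226909 − 0.00485468) = 3.59111e-06.

S_2 ≈ 78.4179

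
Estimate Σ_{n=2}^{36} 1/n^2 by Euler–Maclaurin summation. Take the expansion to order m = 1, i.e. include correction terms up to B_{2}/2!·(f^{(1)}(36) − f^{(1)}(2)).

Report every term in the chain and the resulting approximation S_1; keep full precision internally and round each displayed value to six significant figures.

S_1 ≈ 0.618438

Integral: ∫_2^36 1/x^2 dx = 0.472222.
½[f(2) + f(36)] = ½[0.250000 + 0.000771605] = 0.125386.
Integral + boundary = 0.597608.
k=1: B_{2}/(2)! × [f^{(1)}(36) − f^{(1)}(2)] = 1/12 × (-4.28669e-05 − (-0.250000)) = 0.0208298.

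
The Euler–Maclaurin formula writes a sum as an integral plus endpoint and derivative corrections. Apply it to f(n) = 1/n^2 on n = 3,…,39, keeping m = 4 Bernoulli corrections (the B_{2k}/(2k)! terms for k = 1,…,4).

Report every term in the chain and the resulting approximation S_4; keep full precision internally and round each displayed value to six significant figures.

The integral term ∫_3^39 1/x^2 dx = 0.307692.
Boundary: ½(f(3) + f(39)) = ½(0.111111 + 0.000657462) = 0.0558843.
Running total after boundary: 0.363577.
k=1: B_{2}/(2)! × [f^{(1)}(39) − f^{(1)}(3)] = 1/12 × (-3.37160e-05 − (-0.0740741)) = 0.00617003.
After k=1: 0.369747.
k=2: B_{4}/(4)! × [f^{(3)}(39) − f^{(3)}(3)] = −1/720 × (-2.66004e-07 − (-0.0987654)) = -0.000137174.
After k=2: 0.369609.
k=3: B_{6}/(6)! × [f^{(5)}(39) − f^{(5)}(3)] = 1/30240 × (-5.24663e-09 − (-0.329218)) = 1.08868e-05.
After k=3: 0.369620.
k=4: B_{8}/(8)! × [f^{(7)}(39) − f^{(7)}(3)] = −1/1209600 × (-1.93170e-10 − (-2.04847)) = -1.69351e-06.

S_4 ≈ 0.369619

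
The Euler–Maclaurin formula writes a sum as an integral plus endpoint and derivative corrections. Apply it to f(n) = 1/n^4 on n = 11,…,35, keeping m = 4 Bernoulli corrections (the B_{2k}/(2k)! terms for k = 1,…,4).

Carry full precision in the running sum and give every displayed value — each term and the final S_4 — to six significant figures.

S_4 ≈ 0.000279203

The integral term ∫_11^35 1/x^4 dx = 0.000242664.
Endpoint term: (f(11) + f(35))/2 = (6.83013e-05 + 6.66389e-07)/2 = 3.44839e-05.
Running total after boundary: 0.000277148.
Correction k=1: B_{2}/2! · (f^{(1)}(35) − f^{(1)}(11)) = 1/12 · (-7.61587e-08 − (-2.48369e-05)) = 2.06339e-06.
Partial sum through k=1: 0.000279211.
Correction k=2: B_{4}/4! · (f^{(3)}(35) − f^{(3)}(11)) = −1/720 · (-1.86511e-09 − (-6.15790e-06)) = -8.55004e-09.
Partial sum through k=2: 0.000279202.
Correction k=3: B_{6}/6! · (f^{(5)}(35) − f^{(5)}(11)) = 1/30240 · (-8.52623e-11 − (-2.84994e-06)) = 9.42411e-11.
Partial sum through k=3: 0.000279203.
Correction k=4: B_{8}/8! · (f^{(7)}(35) − f^{(7)}(11)) = −1/1209600 · (-6.26417e-12 − (-2.11979e-06)) = -1.75246e-12.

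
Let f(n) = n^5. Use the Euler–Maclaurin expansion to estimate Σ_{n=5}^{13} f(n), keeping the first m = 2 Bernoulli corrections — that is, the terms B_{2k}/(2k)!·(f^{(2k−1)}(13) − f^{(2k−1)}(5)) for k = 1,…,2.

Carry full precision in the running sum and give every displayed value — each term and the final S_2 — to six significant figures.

The integral term ∫_5^13 x^5 dx = 801864.
Boundary: ½(f(5) + f(13)) = ½(3125.00 + 371293) = 187209.
So far: 989073.
Order-1 term: 1/12 · (142805 − 3125.00) = 11640.0.
After k=1: 1.00071e+06.
Order-2 term: −1/720 · (10140.0 − 1500.00) = -12.0000.

S_2 ≈ 1.00070e+06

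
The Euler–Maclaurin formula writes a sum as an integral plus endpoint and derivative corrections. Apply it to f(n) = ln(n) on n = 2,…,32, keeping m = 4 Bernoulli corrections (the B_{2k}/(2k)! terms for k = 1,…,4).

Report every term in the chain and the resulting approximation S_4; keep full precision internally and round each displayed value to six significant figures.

S_4 ≈ 81.5580

The integral term ∫_2^32 ln(x) dx = 79.5173.
Boundary: ½(f(2) + f(32)) = ½(0.693147 + 3.46574) = 2.07944.
Integral + boundary = 81.5967.
k=1: B_{2}/(2)! × [f^{(1)}(32) − f^{(1)}(2)] = 1/12 × (0.0312500 − 0.500000) = -0.0390625.
Partial sum through k=1: 81.5576.
k=2: B_{4}/(4)! × [f^{(3)}(32) − f^{(3)}(2)] = −1/720 × (6.10352e-05 − 0.250000) = 0.000347137.
Partial sum through k=2: 81.5580.
k=3: B_{6}/(6)! × [f^{(5)}(32) − f^{(5)}(2)] = 1/30240 × (7.15256e-07 − 0.750000) = -2.48016e-05.
Partial sum through k=3: 81.5580.
k=4: B_{8}/(8)! × [f^{(7)}(32) − f^{(7)}(2)] = −1/1209600 × (2.09548e-08 − 5.62500) = 4.65030e-06.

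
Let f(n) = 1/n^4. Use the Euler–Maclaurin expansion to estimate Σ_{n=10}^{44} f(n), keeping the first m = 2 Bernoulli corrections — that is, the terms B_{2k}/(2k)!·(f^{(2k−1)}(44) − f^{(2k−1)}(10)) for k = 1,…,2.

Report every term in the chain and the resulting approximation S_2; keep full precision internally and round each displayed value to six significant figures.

The integral term ∫_10^44 1/x^4 dx = 0.000329420.
Endpoint term: (f(10) + f(44))/2 = (0.000100000 + 2.66802e-07)/2 = 5.01334e-05.
So far: 0.000379554.
k=1: B_{2}/(2)! × [f^{(1)}(44) − f^{(1)}(10)] = 1/12 × (-2.42547e-08 − (-4.00000e-05)) = 3.33131e-06.
Running total after k=1: 0.000382885.
k=2: B_{4}/(4)! × [f^{(3)}(44) − f^{(3)}(10)] = −1/720 × (-3.75848e-10 − (-1.20000e-05)) = -1.66661e-08.

S_2 ≈ 0.000382868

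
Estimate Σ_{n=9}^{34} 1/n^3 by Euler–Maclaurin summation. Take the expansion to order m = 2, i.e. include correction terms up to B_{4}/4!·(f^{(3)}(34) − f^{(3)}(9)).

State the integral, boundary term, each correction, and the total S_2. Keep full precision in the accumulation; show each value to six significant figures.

S_2 ≈ 0.00647667

Integral: ∫_9^34 1/x^3 dx = 0.00574031.
½[f(9) + f(34)] = ½[0.00137174 + 2.54427e-05] = 0.000698592.
So far: 0.00643891.
Correction k=1: B_{2}/2! · (f^{(1)}(34) − f^{(1)}(9)) = 1/12 · (-2.24494e-06 − (-0.000457247)) = 3.79169e-05.
Partial sum through k=1: 0.00647682.
Correction k=2: B_{4}/4! · (f^{(3)}(34) − f^{(3)}(9)) = −1/720 · (-3.88399e-08 − (-0.000112901)) = -1.56752e-07.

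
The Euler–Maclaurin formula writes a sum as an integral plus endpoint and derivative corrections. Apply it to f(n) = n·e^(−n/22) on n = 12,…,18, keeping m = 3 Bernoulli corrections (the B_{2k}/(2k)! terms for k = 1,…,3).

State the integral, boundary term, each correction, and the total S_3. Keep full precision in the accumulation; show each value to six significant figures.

∫_12^18 x·e^(−x/22) dx evaluates to 45.2394.
Boundary: ½(f(12) + f(18)) = ½(6.95494 + 7.94220) = 7.44857.
Integral + boundary = 52.6879.
Order-1 term: 1/12 · (0.0802242 − 0.263445) = -0.0152684.
After k=1: 52.6727.
Order-2 term: −1/720 · (0.00198903 − 0.00293926) = 1.31976e-06.
After k=2: 52.6727.
Order-3 term: 1/30240 · (7.87667e-06 − 1.10211e-05) = -1.03982e-10.

S_3 ≈ 52.6727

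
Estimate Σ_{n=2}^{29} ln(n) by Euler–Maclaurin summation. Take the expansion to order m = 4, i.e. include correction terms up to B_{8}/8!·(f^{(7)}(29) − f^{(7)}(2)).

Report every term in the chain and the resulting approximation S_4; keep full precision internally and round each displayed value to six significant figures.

The integral term ∫_2^29 ln(x) dx = 69.2653.
½[f(2) + f(29)] = ½[0.693147 + 3.36730] = 2.03022.
Integral + boundary = 71.2955.
k=1: B_{2}/(2)! × [f^{(1)}(29) − f^{(1)}(2)] = 1/12 × (0.0344828 − 0.500000) = -0.0387931.
After k=1: 71.2567.
k=2: B_{4}/(4)! × [f^{(3)}(29) − f^{(3)}(2)] = −1/720 × (8.20042e-05 − 0.250000) = 0.000347108.
After k=2: 71.2571.
k=3: B_{6}/(6)! × [f^{(5)}(29) − f^{(5)}(2)] = 1/30240 × (1.17010e-06 − 0.750000) = -2.48015e-05.
After k=3: 71.2570.
k=4: B_{8}/(8)! × [f^{(7)}(29) − f^{(7)}(2)] = −1/1209600 × (4.17394e-08 − 5.62500) = 4.65030e-06.

S_4 ≈ 71.2570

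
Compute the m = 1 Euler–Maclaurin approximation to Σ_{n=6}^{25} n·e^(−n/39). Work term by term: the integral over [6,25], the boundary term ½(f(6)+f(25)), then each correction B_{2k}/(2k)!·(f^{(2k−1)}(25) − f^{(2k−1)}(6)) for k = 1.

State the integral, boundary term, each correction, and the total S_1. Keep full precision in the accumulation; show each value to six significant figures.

S_1 ≈ 199.083

Integral: ∫_6^25 x·e^(−x/39) dx = 189.971.
½[f(6) + f(25)] = ½[5.14442 + 13.1688] = 9.15661.
Integral + boundary = 199.128.
Correction k=1: B_{2}/2! · (f^{(1)}(25) − f^{(1)}(6)) = 1/12 · (0.189090 − 0.725496) = -0.0447004.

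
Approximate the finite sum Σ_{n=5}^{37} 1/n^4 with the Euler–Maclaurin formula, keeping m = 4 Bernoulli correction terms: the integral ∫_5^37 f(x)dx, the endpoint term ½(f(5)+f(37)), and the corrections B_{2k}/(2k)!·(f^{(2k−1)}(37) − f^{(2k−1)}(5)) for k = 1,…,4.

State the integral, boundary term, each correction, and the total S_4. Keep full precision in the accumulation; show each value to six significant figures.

Integral: ∫_5^37 1/x^4 dx = 0.00266009.
Endpoint term: (f(5) + f(37))/2 = (0.00160000 + 5.33572e-07)/2 = 0.000800267.
Integral + boundary = 0.00346035.
Order-1 term: 1/12 · (-5.76835e-08 − (-0.00128000)) = 0.000106662.
Partial sum through k=1: 0.00356701.
Order-2 term: −1/720 · (-1.26406e-09 − (-0.00153600)) = -2.13333e-06.
Partial sum through k=2: 0.00356488.
Order-3 term: 1/30240 · (-5.17075e-11 − (-0.00344064)) = 1.13778e-07.
Partial sum through k=3: 0.00356500.
Order-4 term: −1/1209600 · (-3.39933e-12 − (-0.0123863)) = -1.02400e-08.

S_4 ≈ 0.00356498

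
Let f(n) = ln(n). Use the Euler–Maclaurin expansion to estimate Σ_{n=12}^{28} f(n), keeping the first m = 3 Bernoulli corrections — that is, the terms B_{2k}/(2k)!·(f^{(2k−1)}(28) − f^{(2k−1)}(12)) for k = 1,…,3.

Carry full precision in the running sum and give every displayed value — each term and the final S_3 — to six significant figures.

S_3 ≈ 50.3874

Integral: ∫_12^28 ln(x) dx = 47.4828.
Boundary: ½(f(12) + f(28)) = ½(2.48491 + 3.33220) = 2.90856.
Running total after boundary: 50.3914.
Order-1 term: 1/12 · (0.0357143 − 0.0833333) = -0.00396825.
Running total after k=1: 50.3874.
Order-2 term: −1/720 · (9.11079e-05 − 0.00115741) = 1.48097e-06.
Running total after k=2: 50.3874.
Order-3 term: 1/30240 · (1.39451e-06 − 9.64506e-05) = -3.14339e-09.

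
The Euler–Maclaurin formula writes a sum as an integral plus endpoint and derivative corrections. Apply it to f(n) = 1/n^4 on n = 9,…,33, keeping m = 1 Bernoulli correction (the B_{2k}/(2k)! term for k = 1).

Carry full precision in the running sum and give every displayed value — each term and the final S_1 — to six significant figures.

Integral: ∫_9^33 1/x^4 dx = 0.000447972.
Endpoint term: (f(9) + f(33))/2 = (0.000152416 + 8.43226e-07)/2 = 7.66295e-05.
Integral + boundary = 0.000524601.
Correction k=1: B_{2}/2! · (f^{(1)}(33) − f^{(1)}(9)) = 1/12 · (-1.02209e-07 − (-6.77404e-05)) = 5.63651e-06.

S_1 ≈ 0.000530238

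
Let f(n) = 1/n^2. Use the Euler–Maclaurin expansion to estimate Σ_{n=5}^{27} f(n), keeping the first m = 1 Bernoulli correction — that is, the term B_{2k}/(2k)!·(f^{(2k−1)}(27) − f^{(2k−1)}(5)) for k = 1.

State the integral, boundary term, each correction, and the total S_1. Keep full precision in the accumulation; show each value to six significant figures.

The integral term ∫_5^27 1/x^2 dx = 0.162963.
Boundary: ½(f(5) + f(27)) = ½(0.0400000 + 0.00137174) = 0.0206859.
Running total after boundary: 0.183649.
k=1: B_{2}/(2)! × [f^{(1)}(27) − f^{(1)}(5)] = 1/12 × (-0.000101611 − (-0.0160000)) = 0.00132487.

S_1 ≈ 0.184974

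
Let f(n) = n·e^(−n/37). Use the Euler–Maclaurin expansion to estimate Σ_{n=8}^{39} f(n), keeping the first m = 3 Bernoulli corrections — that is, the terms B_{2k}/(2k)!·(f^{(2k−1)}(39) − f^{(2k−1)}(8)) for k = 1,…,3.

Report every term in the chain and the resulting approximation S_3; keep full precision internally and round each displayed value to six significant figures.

S_3 ≈ 371.180

The integral term ∫_8^39 x·e^(−x/37) dx = 361.216.
Boundary: ½(f(8) + f(39)) = ½(6.44449 + 13.5924) = 10.0184.
So far: 371.234.
k=1: B_{2}/(2)! × [f^{(1)}(39) − f^{(1)}(8)] = 1/12 × (-0.0188390 − 0.631386) = -0.0541854.
After k=1: 371.180.
k=2: B_{4}/(4)! × [f^{(3)}(39) − f^{(3)}(8)] = −1/720 × (0.000495402 − 0.00163806) = 1.58703e-06.
After k=2: 371.180.
k=3: B_{6}/(6)! × [f^{(5)}(39) − f^{(5)}(8)] = 1/30240 × (7.33794e-07 − 2.05619e-06) = -4.37300e-11.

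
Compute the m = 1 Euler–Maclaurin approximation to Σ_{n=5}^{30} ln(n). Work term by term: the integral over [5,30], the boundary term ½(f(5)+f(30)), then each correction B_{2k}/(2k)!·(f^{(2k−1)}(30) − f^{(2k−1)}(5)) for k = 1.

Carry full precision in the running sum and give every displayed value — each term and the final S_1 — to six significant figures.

∫_5^30 ln(x) dx evaluates to 68.9887.
½[f(5) + f(30)] = ½[1.60944 + 3.40120] = 2.50532.
So far: 71.4940.
Correction k=1: B_{2}/2! · (f^{(1)}(30) − f^{(1)}(5)) = 1/12 · (0.0333333 − 0.200000) = -0.0138889.

S_1 ≈ 71.4802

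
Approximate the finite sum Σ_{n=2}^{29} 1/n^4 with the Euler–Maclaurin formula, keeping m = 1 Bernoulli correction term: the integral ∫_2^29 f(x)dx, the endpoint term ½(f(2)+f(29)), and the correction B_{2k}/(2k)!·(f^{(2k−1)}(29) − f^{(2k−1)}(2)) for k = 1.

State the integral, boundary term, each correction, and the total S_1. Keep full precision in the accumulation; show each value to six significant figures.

∫_2^29 1/x^4 dx evaluates to 0.0416530.
Boundary: ½(f(2) + f(29)) = ½(0.0625000 + 1.41387e-06) = 0.0312507.
So far: 0.0729037.
Order-1 term: 1/12 · (-1.95016e-07 − (-0.125000)) = 0.0104167.

S_1 ≈ 0.0833204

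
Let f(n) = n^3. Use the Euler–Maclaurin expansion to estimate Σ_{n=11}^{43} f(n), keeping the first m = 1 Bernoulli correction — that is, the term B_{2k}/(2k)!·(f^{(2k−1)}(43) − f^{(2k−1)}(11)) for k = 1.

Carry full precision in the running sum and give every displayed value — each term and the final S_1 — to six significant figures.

Integral: ∫_11^43 x^3 dx = 851040.
½[f(11) + f(43)] = ½[1331.00 + 79507.0] = 40419.0.
Running total after boundary: 891459.
Order-1 term: 1/12 · (5547.00 − 363.000) = 432.000.

S_1 ≈ 891891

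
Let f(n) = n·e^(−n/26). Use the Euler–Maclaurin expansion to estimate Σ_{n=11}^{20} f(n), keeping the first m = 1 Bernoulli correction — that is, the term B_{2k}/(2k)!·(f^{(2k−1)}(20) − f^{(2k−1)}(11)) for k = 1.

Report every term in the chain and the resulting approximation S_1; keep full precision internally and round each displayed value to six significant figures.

S_1 ≈ 84.1612

∫_11^20 x·e^(−x/26) dx evaluates to 75.9474.
½[f(11) + f(20)] = ½[7.20531 + 9.26739] = 8.23635.
So far: 84.1838.
Correction k=1: B_{2}/2! · (f^{(1)}(20) − f^{(1)}(11)) = 1/12 · (0.106931 − 0.377901) = -0.0225808.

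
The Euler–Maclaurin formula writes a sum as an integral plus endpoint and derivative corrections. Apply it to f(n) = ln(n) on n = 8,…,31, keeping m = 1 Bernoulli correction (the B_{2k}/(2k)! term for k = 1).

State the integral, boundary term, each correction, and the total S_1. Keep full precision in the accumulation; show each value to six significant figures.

∫_8^31 ln(x) dx evaluates to 66.8181.
½[f(8) + f(31)] = ½[2.07944 + 3.43399] = 2.75671.
Integral + boundary = 69.5748.
Order-1 term: 1/12 · (0.0322581 − 0.125000) = -0.00772849.

S_1 ≈ 69.5671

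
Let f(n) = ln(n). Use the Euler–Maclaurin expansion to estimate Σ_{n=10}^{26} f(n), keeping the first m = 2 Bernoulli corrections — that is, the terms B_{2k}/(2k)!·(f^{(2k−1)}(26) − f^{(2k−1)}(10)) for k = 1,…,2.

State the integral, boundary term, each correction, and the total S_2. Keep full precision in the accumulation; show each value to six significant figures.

S_2 ≈ 48.4599

∫_10^26 ln(x) dx evaluates to 45.6847.
Boundary: ½(f(10) + f(26)) = ½(2.30259 + 3.25810) = 2.78034.
Integral + boundary = 48.4650.
Order-1 term: 1/12 · (0.0384615 − 0.100000) = -0.00512821.
After k=1: 48.4599.
Order-2 term: −1/720 · (0.000113792 − 0.00200000) = 2.61973e-06.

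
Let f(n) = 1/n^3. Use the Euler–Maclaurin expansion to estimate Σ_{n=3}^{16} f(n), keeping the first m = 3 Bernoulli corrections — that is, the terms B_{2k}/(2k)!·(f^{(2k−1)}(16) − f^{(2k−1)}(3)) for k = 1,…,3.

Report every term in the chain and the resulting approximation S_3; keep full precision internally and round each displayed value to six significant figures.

S_3 ≈ 0.0752240

Integral: ∫_3^16 1/x^3 dx = 0.0536024.
Endpoint term: (f(3) + f(16))/2 = (0.0370370 + 0.000244141)/2 = 0.0186406.
So far: 0.0722430.
Correction k=1: B_{2}/2! · (f^{(1)}(16) − f^{(1)}(3)) = 1/12 · (-4.57764e-05 − (-0.0370370)) = 0.00308261.
Running total after k=1: 0.0753256.
Correction k=2: B_{4}/4! · (f^{(3)}(16) − f^{(3)}(3)) = −1/720 · (-3.57628e-06 − (-0.0823045)) = -0.000114307.
Running total after k=2: 0.0752113.
Correction k=3: B_{6}/6! · (f^{(5)}(16) − f^{(5)}(3)) = 1/30240 · (-5.86733e-07 − (-0.384088)) = 1.27013e-05.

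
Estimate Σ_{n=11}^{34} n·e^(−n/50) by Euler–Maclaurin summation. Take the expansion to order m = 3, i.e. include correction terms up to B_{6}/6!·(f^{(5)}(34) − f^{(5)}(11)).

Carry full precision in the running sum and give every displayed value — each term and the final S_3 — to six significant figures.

Integral: ∫_11^34 x·e^(−x/50) dx = 319.891.
Endpoint term: (f(11) + f(34))/2 = (8.82771 + 17.2250)/2 = 13.0263.
Integral + boundary = 332.917.
Correction k=1: B_{2}/2! · (f^{(1)}(34) − f^{(1)}(11)) = 1/12 · (0.162117 − 0.625965) = -0.0386539.
Partial sum through k=1: 332.879.
Correction k=2: B_{4}/4! · (f^{(3)}(34) − f^{(3)}(11)) = −1/720 · (0.000470141 − 0.000892401) = 5.86473e-07.
Partial sum through k=2: 332.879.
Correction k=3: B_{6}/6! · (f^{(5)}(34) − f^{(5)}(11)) = 1/30240 · (3.50174e-07 − 6.13766e-07) = -8.71669e-12.

S_3 ≈ 332.879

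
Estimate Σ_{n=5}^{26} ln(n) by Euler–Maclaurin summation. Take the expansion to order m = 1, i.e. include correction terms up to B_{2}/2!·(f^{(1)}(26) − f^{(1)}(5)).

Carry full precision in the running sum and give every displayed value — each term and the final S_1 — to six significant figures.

S_1 ≈ 58.0836

Integral: ∫_5^26 ln(x) dx = 55.6633.
½[f(5) + f(26)] = ½[1.60944 + 3.25810] = 2.43377.
Running total after boundary: 58.0971.
Order-1 term: 1/12 · (0.0384615 − 0.200000) = -0.0134615.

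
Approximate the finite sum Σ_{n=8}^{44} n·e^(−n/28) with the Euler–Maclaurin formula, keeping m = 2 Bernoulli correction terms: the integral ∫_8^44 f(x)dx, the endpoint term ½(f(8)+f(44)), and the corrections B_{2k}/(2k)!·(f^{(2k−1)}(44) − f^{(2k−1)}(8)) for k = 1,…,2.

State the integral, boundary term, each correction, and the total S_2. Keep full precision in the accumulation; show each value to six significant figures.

∫_8^44 x·e^(−x/28) dx evaluates to 338.669.
½[f(8) + f(44)] = ½[6.01182 + 9.14092] = 7.57637.
Integral + boundary = 346.245.
k=1: B_{2}/(2)! × [f^{(1)}(44) − f^{(1)}(8)] = 1/12 × (-0.118713 − 0.536769) = -0.0546236.
After k=1: 346.191.
k=2: B_{4}/(4)! × [f^{(3)}(44) − f^{(3)}(8)] = −1/720 × (0.000378550 − 0.00260169) = 3.08769e-06.

S_2 ≈ 346.191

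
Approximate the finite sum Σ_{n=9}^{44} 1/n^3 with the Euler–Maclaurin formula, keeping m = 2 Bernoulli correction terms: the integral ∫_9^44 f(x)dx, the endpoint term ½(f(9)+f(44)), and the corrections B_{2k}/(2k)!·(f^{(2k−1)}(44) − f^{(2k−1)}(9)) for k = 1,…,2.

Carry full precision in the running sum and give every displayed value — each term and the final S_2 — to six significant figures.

The integral term ∫_9^44 1/x^3 dx = 0.00591458.
Boundary: ½(f(9) + f(44)) = ½(0.00137174 + 1.17393e-05) = 0.000691741.
Running total after boundary: 0.00660632.
Order-1 term: 1/12 · (-8.00406e-07 − (-0.000457247)) = 3.80372e-05.
After k=1: 0.00664435.
Order-2 term: −1/720 · (-8.26866e-09 − (-0.000112901)) = -1.56795e-07.

S_2 ≈ 0.00664420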